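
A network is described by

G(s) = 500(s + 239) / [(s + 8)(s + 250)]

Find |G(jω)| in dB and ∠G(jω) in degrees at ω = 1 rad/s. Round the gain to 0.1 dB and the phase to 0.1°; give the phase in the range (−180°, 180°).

35.5 dB, -7.1°

At s = jω = j1:
zero (s+239): 239 + j1 → |·| = √(239²+1²) = √57122 ≈ 239, ∠ = arctan(1/239) ≈ 0.24°
pole (s+8): 8 + j1 → |·| = √(8²+1²) = √65 ≈ 8.0623, ∠ = arctan(1/8) ≈ 7.13°
pole (s+250): 250 + j1 → |·| = √(250²+1²) = √62501 ≈ 250, ∠ = arctan(1/250) ≈ 0.23°
|G| = 500 · 239 / 2015.6 ≈ 59.288
Gain = 20 log₁₀(59.288) ≈ 35.46 dB
∠G = 0.24° − 7.36° = -7.12°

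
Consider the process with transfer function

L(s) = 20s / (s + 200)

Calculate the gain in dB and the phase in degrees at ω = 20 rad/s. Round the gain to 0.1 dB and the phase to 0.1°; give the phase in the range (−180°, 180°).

At s = jω = j20:
zero at origin: s = j20 → |·| = 20, ∠ = 90.00°
pole (s+200): 200 + j20 → |·| = √(200²+20²) = √40400 ≈ 201, ∠ = arctan(20/200) ≈ 5.71°
|L| = 20 · 20 / 201 ≈ 1.99
Gain = 20 log₁₀(1.99) ≈ 5.98 dB
∠L = 90.00° − 5.71° = 84.29°

6.0 dB, 84.3°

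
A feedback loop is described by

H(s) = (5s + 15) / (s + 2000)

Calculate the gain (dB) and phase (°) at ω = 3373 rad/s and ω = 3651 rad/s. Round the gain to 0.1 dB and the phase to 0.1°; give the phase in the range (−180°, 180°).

Substitute s = j3373:
Numerator: 5(j3373) + 15 = 15 + j16865
Denominator: (j3373) + 2000 = 2000 + j3373
|N| = √(15² + 16865²) ≈ 16865, ∠N ≈ 89.95°
|D| = √(2000² + 3373²) ≈ 3921.4, ∠D ≈ 59.33°
|H| = 16865 / 3921.4 ≈ 4.3008
Gain = 20 log₁₀(4.3008) ≈ 12.67 dB
∠H = 89.95° − 59.33° = 30.62°

Substitute s = j3651:
Numerator: 5(j3651) + 15 = 15 + j18255
Denominator: (j3651) + 2000 = 2000 + j3651
|N| = √(15² + 18255²) ≈ 18255, ∠N ≈ 89.95°
|D| = √(2000² + 3651²) ≈ 4162.9, ∠D ≈ 61.29°
|H| = 18255 / 4162.9 ≈ 4.3852
Gain = 20 log₁₀(4.3852) ≈ 12.84 dB
∠H = 89.95° − 61.29° = 28.66°

ω = 3373: 12.7 dB, 30.6°; ω = 3651: 12.8 dB, 28.7°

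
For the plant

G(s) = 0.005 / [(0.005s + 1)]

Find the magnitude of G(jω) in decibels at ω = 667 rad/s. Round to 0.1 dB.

At ω = 667 rad/s:
pole (1 + j667·0.005) = 1 + j3.335 → |·| ≈ 3.4817, ∠ ≈ 73.31°
|G| = 0.005 · 1 / (3.4817) ≈ 0.0014361
Gain = 20 log₁₀(0.0014361) ≈ -56.86 dB

-56.9 dB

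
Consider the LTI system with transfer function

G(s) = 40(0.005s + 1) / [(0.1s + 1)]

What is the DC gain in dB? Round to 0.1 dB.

G(0) = 40 · 1 / 1 = 40
20 log₁₀(40) ≈ 32.04 dB

32.0 dB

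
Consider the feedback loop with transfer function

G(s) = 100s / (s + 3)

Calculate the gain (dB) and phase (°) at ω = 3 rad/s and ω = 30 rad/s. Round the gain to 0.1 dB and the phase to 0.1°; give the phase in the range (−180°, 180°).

ω = 3: 37.0 dB, 45.0°; ω = 30: 40.0 dB, 5.7°

At s = jω = j3:
zero at origin: s = j3 → |·| = 3, ∠ = 90.00°
pole (s+3): 3 + j3 → |·| = √(3²+3²) = √18 ≈ 4.2426, ∠ = arctan(3/3) ≈ 45.00°
|G| = 100 · 3 / 4.2426 ≈ 70.711
Gain = 20 log₁₀(70.711) ≈ 36.99 dB
∠G = 90.00° − 45.00° = 45.00°

At s = jω = j30:
zero at origin: s = j30 → |·| = 30, ∠ = 90.00°
pole (s+3): 3 + j30 → |·| = √(3²+30²) = √909 ≈ 30.15, ∠ = arctan(30/3) ≈ 84.29°
|G| = 100 · 30 / 30.15 ≈ 99.502
Gain = 20 log₁₀(99.502) ≈ 39.96 dB
∠G = 90.00° − 84.29° = 5.71°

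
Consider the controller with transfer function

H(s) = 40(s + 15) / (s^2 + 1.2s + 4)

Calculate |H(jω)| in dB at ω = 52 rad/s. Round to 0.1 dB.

-1.9 dB

At s = jω = j52:
zero (s+15): 15 + j52 → |·| = √(15²+52²) = √2929 ≈ 54.12, ∠ = arctan(52/15) ≈ 73.91°
quadratic: (j52)² + 1.2·j52 + 4 = -2700 + j62.4 → |·| ≈ 2700.7, ∠ ≈ 178.68°
|H| = 40 · 54.12 / 2700.7 ≈ 0.80157
Gain = 20 log₁₀(0.80157) ≈ -1.92 dB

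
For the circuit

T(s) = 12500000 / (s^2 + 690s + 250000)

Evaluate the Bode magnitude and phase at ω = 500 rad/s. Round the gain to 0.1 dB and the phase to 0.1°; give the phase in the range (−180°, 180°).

31.2 dB, -90.0°

At s = jω = j500:
quadratic: (j500)² + 690·j500 + 250000 = 0 + j345000 → |·| ≈ 3.45e+05, ∠ ≈ 90.00°
|T| = 12500000 / 3.45e+05 ≈ 36.232
Gain = 20 log₁₀(36.232) ≈ 31.18 dB
∠T = 0.00° − 90.00° = -90.00°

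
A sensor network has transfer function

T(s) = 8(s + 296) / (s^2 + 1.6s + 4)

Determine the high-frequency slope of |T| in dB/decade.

-20 dB/decade

Each pole contributes −20 dB/decade at high frequency; each zero contributes +20 dB/decade.
Net: 1 zero(s) − 2 pole(s) → -20 dB/decade.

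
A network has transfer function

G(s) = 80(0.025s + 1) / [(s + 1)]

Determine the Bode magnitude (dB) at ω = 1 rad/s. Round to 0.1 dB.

At ω = 1 rad/s:
zero (1 + j1·0.025) = 1 + j0.025 → |·| ≈ 1.0003, ∠ ≈ 1.43°
pole (1 + j1·1) = 1 + j1 → |·| ≈ 1.4142, ∠ ≈ 45.00°
|G| = 80 · 1.0003 / (1.4142) ≈ 56.586
Gain = 20 log₁₀(56.586) ≈ 35.05 dB

35.1 dB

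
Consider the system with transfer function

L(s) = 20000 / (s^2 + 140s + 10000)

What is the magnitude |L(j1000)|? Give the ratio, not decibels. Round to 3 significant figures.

0.0200

At s = jω = j1000:
quadratic: (j1000)² + 140·j1000 + 10000 = -990000 + j140000 → |·| ≈ 9.9985e+05, ∠ ≈ 171.95°
|L| = 20000 / 9.9985e+05 ≈ 0.020003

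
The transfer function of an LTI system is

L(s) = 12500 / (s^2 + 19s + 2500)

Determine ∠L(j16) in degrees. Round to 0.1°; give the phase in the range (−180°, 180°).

-7.7°

At s = jω = j16:
quadratic: (j16)² + 19·j16 + 2500 = 2244 + j304 → |·| ≈ 2264.5, ∠ ≈ 7.72°
∠L = 0.00° − 7.72° = -7.72°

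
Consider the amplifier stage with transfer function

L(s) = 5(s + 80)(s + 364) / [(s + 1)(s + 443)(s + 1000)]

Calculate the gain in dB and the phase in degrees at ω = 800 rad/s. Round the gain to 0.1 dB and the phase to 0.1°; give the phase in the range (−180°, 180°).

At s = jω = j800:
zero (s+80): 80 + j800 → |·| = √(80²+800²) = √646400 ≈ 803.99, ∠ = arctan(800/80) ≈ 84.29°
zero (s+364): 364 + j800 → |·| = √(364²+800²) = √772496 ≈ 878.92, ∠ = arctan(800/364) ≈ 65.53°
pole (s+1): 1 + j800 → |·| = √(1²+800²) = √640001 ≈ 800, ∠ = arctan(800/1) ≈ 89.93°
pole (s+443): 443 + j800 → |·| = √(443²+800²) = √836249 ≈ 914.47, ∠ = arctan(800/443) ≈ 61.02°
pole (s+1000): 1000 + j800 → |·| = √(1000²+800²) = √1640000 ≈ 1280.6, ∠ = arctan(800/1000) ≈ 38.66°
|L| = 5 · 7.0664e+05 / 9.3686e+08 ≈ 0.0037713
Gain = 20 log₁₀(0.0037713) ≈ -48.47 dB
∠L = 149.82° − 189.61° = -39.79°

-48.5 dB, -39.8°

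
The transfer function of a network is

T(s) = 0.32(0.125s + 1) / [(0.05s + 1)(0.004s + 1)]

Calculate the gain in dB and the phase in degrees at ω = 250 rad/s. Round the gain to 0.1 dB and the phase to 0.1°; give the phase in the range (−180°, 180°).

-5.0 dB, -42.3°

At ω = 250 rad/s:
zero (1 + j250·0.125) = 1 + j31.25 → |·| ≈ 31.266, ∠ ≈ 88.17°
pole (1 + j250·0.05) = 1 + j12.5 → |·| ≈ 12.54, ∠ ≈ 85.43°
pole (1 + j250·0.004) = 1 + j1 → |·| ≈ 1.4142, ∠ ≈ 45.00°
|T| = 0.32 · 31.266 / (12.54 · 1.4142) ≈ 0.56418
Gain = 20 log₁₀(0.56418) ≈ -4.97 dB
∠T = (88.17°) − (85.43° + 45.00°) = -42.26°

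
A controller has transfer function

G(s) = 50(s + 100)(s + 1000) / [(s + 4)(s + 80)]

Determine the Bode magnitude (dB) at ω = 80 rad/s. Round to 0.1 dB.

57.0 dB

At s = jω = j80:
zero (s+100): 100 + j80 → |·| = √(100²+80²) = √16400 ≈ 128.06, ∠ = arctan(80/100) ≈ 38.66°
zero (s+1000): 1000 + j80 → |·| = √(1000²+80²) = √1006400 ≈ 1003.2, ∠ = arctan(80/1000) ≈ 4.57°
pole (s+4): 4 + j80 → |·| = √(4²+80²) = √6416 ≈ 80.1, ∠ = arctan(80/4) ≈ 87.14°
pole (s+80): 80 + j80 → |·| = √(80²+80²) = √12800 ≈ 113.14, ∠ = arctan(80/80) ≈ 45.00°
|G| = 50 · 1.2847e+05 / 9062.5 ≈ 708.8
Gain = 20 log₁₀(708.8) ≈ 57.01 dB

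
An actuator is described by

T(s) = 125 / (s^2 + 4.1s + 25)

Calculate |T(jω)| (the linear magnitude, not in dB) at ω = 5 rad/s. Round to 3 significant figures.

6.10

At s = jω = j5:
quadratic: (j5)² + 4.1·j5 + 25 = 0 + j20.5 → |·| ≈ 20.5, ∠ ≈ 90.00°
|T| = 125 / 20.5 ≈ 6.0976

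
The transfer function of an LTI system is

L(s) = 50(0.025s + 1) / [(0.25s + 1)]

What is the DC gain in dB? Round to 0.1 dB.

34.0 dB

L(0) = 50 · 1 / 1 = 50
20 log₁₀(50) ≈ 33.98 dB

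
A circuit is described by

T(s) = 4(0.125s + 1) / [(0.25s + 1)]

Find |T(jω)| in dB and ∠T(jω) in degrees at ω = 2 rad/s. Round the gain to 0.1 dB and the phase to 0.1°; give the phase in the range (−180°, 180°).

11.3 dB, -12.5°

At ω = 2 rad/s:
zero (1 + j2·0.125) = 1 + j0.25 → |·| ≈ 1.0308, ∠ ≈ 14.04°
pole (1 + j2·0.25) = 1 + j0.5 → |·| ≈ 1.118, ∠ ≈ 26.57°
|T| = 4 · 1.0308 / (1.118) ≈ 3.688
Gain = 20 log₁₀(3.688) ≈ 11.34 dB
∠T = (14.04°) − (26.57°) = -12.53°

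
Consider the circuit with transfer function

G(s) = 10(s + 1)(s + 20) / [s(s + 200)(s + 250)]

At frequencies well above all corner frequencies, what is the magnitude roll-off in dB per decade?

-20 dB/decade

Each pole contributes −20 dB/decade at high frequency; each zero contributes +20 dB/decade.
Net: 2 zero(s) − 3 pole(s) → -20 dB/decade.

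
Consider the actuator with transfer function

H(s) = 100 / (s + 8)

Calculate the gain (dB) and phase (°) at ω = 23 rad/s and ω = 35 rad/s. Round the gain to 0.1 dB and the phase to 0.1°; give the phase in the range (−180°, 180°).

ω = 23: 12.3 dB, -70.8°; ω = 35: 8.9 dB, -77.1°

At s = jω = j23:
pole (s+8): 8 + j23 → |·| = √(8²+23²) = √593 ≈ 24.352, ∠ = arctan(23/8) ≈ 70.82°
|H| = 100 / 24.352 ≈ 4.1064
Gain = 20 log₁₀(4.1064) ≈ 12.27 dB
∠H = 0.00° − 70.82° = -70.82°

At s = jω = j35:
pole (s+8): 8 + j35 → |·| = √(8²+35²) = √1289 ≈ 35.903, ∠ = arctan(35/8) ≈ 77.12°
|H| = 100 / 35.903 ≈ 2.7853
Gain = 20 log₁₀(2.7853) ≈ 8.90 dB
∠H = 0.00° − 77.12° = -77.12°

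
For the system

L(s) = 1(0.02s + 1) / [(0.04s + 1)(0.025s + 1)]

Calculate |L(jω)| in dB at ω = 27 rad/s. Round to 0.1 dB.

At ω = 27 rad/s:
zero (1 + j27·0.02) = 1 + j0.54 → |·| ≈ 1.1365, ∠ ≈ 28.37°
pole (1 + j27·0.04) = 1 + j1.08 → |·| ≈ 1.4719, ∠ ≈ 47.20°
pole (1 + j27·0.025) = 1 + j0.675 → |·| ≈ 1.2065, ∠ ≈ 34.02°
|L| = 1 · 1.1365 / (1.4719 · 1.2065) ≈ 0.63998
Gain = 20 log₁₀(0.63998) ≈ -3.88 dB

-3.9 dB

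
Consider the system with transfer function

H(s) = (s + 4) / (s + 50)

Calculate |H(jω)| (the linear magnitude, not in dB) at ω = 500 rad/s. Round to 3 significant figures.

At s = jω = j500:
zero (s+4): 4 + j500 → |·| = √(4²+500²) = √250016 ≈ 500.02, ∠ = arctan(500/4) ≈ 89.54°
pole (s+50): 50 + j500 → |·| = √(50²+500²) = √252500 ≈ 502.49, ∠ = arctan(500/50) ≈ 84.29°
|H| = 1 · 500.02 / 502.49 ≈ 0.99508

0.995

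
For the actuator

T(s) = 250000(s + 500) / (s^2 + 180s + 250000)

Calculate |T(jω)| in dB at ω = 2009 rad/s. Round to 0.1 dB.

At s = jω = j2009:
zero (s+500): 500 + j2009 → |·| = √(500²+2009²) = √4286081 ≈ 2070.3, ∠ = arctan(2009/500) ≈ 76.02°
quadratic: (j2009)² + 180·j2009 + 250000 = -3786081 + j361620 → |·| ≈ 3.8033e+06, ∠ ≈ 174.54°
|T| = 250000 · 2070.3 / 3.8033e+06 ≈ 136.09
Gain = 20 log₁₀(136.09) ≈ 42.68 dB

42.7 dB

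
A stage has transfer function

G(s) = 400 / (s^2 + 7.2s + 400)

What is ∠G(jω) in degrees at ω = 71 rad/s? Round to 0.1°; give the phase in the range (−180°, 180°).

-173.7°

At s = jω = j71:
quadratic: (j71)² + 7.2·j71 + 400 = -4641 + j511.2 → |·| ≈ 4669.1, ∠ ≈ 173.71°
∠G = 0.00° − 173.71° = -173.71°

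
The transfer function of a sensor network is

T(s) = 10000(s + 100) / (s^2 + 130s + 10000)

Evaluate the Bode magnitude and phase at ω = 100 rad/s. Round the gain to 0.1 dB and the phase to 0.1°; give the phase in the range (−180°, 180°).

40.7 dB, -45.0°

At s = jω = j100:
zero (s+100): 100 + j100 → |·| = √(100²+100²) = √20000 ≈ 141.42, ∠ = arctan(100/100) ≈ 45.00°
quadratic: (j100)² + 130·j100 + 10000 = 0 + j13000 → |·| ≈ 13000, ∠ ≈ 90.00°
|T| = 10000 · 141.42 / 13000 ≈ 108.78
Gain = 20 log₁₀(108.78) ≈ 40.73 dB
∠T = 45.00° − 90.00° = -45.00°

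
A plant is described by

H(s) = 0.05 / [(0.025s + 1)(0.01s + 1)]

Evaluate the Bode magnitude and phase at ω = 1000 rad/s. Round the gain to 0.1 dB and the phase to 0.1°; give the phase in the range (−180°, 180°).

-74.0 dB, -172.0°

At ω = 1000 rad/s:
pole (1 + j1000·0.025) = 1 + j25 → |·| ≈ 25.02, ∠ ≈ 87.71°
pole (1 + j1000·0.01) = 1 + j10 → |·| ≈ 10.05, ∠ ≈ 84.29°
|H| = 0.05 · 1 / (25.02 · 10.05) ≈ 0.00019885
Gain = 20 log₁₀(0.00019885) ≈ -74.03 dB
∠H = (0°) − (87.71° + 84.29°) = -172.00°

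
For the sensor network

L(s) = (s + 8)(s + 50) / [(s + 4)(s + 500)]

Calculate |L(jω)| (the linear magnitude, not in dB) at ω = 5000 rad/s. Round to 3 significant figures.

0.995

At s = jω = j5000:
zero (s+8): 8 + j5000 → |·| = √(8²+5000²) = √25000064 ≈ 5000, ∠ = arctan(5000/8) ≈ 89.91°
zero (s+50): 50 + j5000 → |·| = √(50²+5000²) = √25002500 ≈ 5000.2, ∠ = arctan(5000/50) ≈ 89.43°
pole (s+4): 4 + j5000 → |·| = √(4²+5000²) = √25000016 ≈ 5000, ∠ = arctan(5000/4) ≈ 89.95°
pole (s+500): 500 + j5000 → |·| = √(500²+5000²) = √25250000 ≈ 5024.9, ∠ = arctan(5000/500) ≈ 84.29°
|L| = 1 · 2.5001e+07 / 2.5124e+07 ≈ 0.9951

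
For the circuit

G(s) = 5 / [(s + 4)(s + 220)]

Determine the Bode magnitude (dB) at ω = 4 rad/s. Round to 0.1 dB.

At s = jω = j4:
pole (s+4): 4 + j4 → |·| = √(4²+4²) = √32 ≈ 5.6569, ∠ = arctan(4/4) ≈ 45.00°
pole (s+220): 220 + j4 → |·| = √(220²+4²) = √48416 ≈ 220.04, ∠ = arctan(4/220) ≈ 1.04°
|G| = 5 / 1244.7 ≈ 0.004017
Gain = 20 log₁₀(0.004017) ≈ -47.92 dB

-47.9 dB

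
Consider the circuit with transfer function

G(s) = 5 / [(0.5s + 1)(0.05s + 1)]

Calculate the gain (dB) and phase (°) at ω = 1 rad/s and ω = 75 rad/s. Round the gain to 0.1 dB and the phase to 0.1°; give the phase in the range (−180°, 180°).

ω = 1: 13.0 dB, -29.4°; ω = 75: -29.3 dB, -163.5°

At ω = 1 rad/s:
pole (1 + j1·0.5) = 1 + j0.5 → |·| ≈ 1.118, ∠ ≈ 26.57°
pole (1 + j1·0.05) = 1 + j0.05 → |·| ≈ 1.0012, ∠ ≈ 2.86°
|G| = 5 · 1 / (1.118 · 1.0012) ≈ 4.4669
Gain = 20 log₁₀(4.4669) ≈ 13.00 dB
∠G = (0°) − (26.57° + 2.86°) = -29.43°

At ω = 75 rad/s:
pole (1 + j75·0.5) = 1 + j37.5 → |·| ≈ 37.513, ∠ ≈ 88.47°
pole (1 + j75·0.05) = 1 + j3.75 → |·| ≈ 3.881, ∠ ≈ 75.07°
|G| = 5 · 1 / (37.513 · 3.881) ≈ 0.034344
Gain = 20 log₁₀(0.034344) ≈ -29.28 dB
∠G = (0°) − (88.47° + 75.07°) = -163.54°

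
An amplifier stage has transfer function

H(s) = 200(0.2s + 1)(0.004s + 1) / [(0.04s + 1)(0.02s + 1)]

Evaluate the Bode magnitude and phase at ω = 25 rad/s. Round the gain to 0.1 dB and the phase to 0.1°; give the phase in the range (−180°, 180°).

56.2 dB, 12.8°

At ω = 25 rad/s:
zero (1 + j25·0.2) = 1 + j5 → |·| ≈ 5.099, ∠ ≈ 78.69°
zero (1 + j25·0.004) = 1 + j0.1 → |·| ≈ 1.005, ∠ ≈ 5.71°
pole (1 + j25·0.04) = 1 + j1 → |·| ≈ 1.4142, ∠ ≈ 45.00°
pole (1 + j25·0.02) = 1 + j0.5 → |·| ≈ 1.118, ∠ ≈ 26.57°
|H| = 200 · 5.099 · 1.005 / (1.4142 · 1.118) ≈ 648.23
Gain = 20 log₁₀(648.23) ≈ 56.23 dB
∠H = (78.69° + 5.71°) − (45.00° + 26.57°) = 12.83°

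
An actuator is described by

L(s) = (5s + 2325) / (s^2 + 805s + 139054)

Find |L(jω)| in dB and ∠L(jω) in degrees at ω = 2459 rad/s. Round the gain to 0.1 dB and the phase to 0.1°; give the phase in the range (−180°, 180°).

Substitute s = j2459:
Numerator: 5(j2459) + 2325 = 2325 + j12295
Denominator: (j2459)^2 + 805(j2459) + 139054 = -5907627 + j1979495
|N| = √(2325² + 12295²) ≈ 12513, ∠N ≈ 79.29°
|D| = √(5907627² + 1979495²) ≈ 6.2304e+06, ∠D ≈ 161.48°
|L| = 12513 / 6.2304e+06 ≈ 0.0020084
Gain = 20 log₁₀(0.0020084) ≈ -53.94 dB
∠L = 79.29° − 161.48° = -82.19°

-53.9 dB, -82.2°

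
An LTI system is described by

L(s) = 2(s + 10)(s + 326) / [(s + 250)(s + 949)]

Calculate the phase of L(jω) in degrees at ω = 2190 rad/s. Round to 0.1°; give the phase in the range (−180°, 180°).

21.2°

At s = jω = j2190:
zero (s+10): 10 + j2190 → |·| = √(10²+2190²) = √4796200 ≈ 2190, ∠ = arctan(2190/10) ≈ 89.74°
zero (s+326): 326 + j2190 → |·| = √(326²+2190²) = √4902376 ≈ 2214.1, ∠ = arctan(2190/326) ≈ 81.53°
pole (s+250): 250 + j2190 → |·| = √(250²+2190²) = √4858600 ≈ 2204.2, ∠ = arctan(2190/250) ≈ 83.49°
pole (s+949): 949 + j2190 → |·| = √(949²+2190²) = √5696701 ≈ 2386.8, ∠ = arctan(2190/949) ≈ 66.57°
∠L = 171.27° − 150.06° = 21.21°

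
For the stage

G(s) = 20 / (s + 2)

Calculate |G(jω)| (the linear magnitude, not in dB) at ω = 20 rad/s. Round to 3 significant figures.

Substitute s = j20:
Numerator: 20 = 20 + j0
Denominator: (j20) + 2 = 2 + j20
|N| = √(20² + 0²) ≈ 20, ∠N ≈ 0.00°
|D| = √(2² + 20²) ≈ 20.1, ∠D ≈ 84.29°
|G| = 20 / 20.1 ≈ 0.99502

0.995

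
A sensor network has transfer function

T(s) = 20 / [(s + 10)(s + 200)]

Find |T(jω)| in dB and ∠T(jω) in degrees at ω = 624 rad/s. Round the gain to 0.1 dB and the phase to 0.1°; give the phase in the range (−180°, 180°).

-86.2 dB, -161.3°

At s = jω = j624:
pole (s+10): 10 + j624 → |·| = √(10²+624²) = √389476 ≈ 624.08, ∠ = arctan(624/10) ≈ 89.08°
pole (s+200): 200 + j624 → |·| = √(200²+624²) = √429376 ≈ 655.27, ∠ = arctan(624/200) ≈ 72.23°
|T| = 20 / 4.0894e+05 ≈ 4.8907e-05
Gain = 20 log₁₀(4.8907e-05) ≈ -86.21 dB
∠T = 0.00° − 161.31° = -161.31°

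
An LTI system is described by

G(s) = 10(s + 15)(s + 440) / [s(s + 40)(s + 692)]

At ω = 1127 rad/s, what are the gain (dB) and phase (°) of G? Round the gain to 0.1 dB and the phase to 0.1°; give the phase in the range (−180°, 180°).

-41.8 dB, -78.5°

At s = jω = j1127:
zero (s+15): 15 + j1127 → |·| = √(15²+1127²) = √1270354 ≈ 1127.1, ∠ = arctan(1127/15) ≈ 89.24°
zero (s+440): 440 + j1127 → |·| = √(440²+1127²) = √1463729 ≈ 1209.8, ∠ = arctan(1127/440) ≈ 68.67°
pole (s+40): 40 + j1127 → |·| = √(40²+1127²) = √1271729 ≈ 1127.7, ∠ = arctan(1127/40) ≈ 87.97°
pole (s+692): 692 + j1127 → |·| = √(692²+1127²) = √1748993 ≈ 1322.5, ∠ = arctan(1127/692) ≈ 58.45°
pole at origin: |s| = 1127, ∠ = 90.00° (in denominator)
|G| = 10 · 1.3636e+06 / 1.6808e+09 ≈ 0.0081128
Gain = 20 log₁₀(0.0081128) ≈ -41.82 dB
∠G = 157.91° − 236.42° = -78.51°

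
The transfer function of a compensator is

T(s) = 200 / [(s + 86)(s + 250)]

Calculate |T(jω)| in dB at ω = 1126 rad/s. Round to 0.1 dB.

At s = jω = j1126:
pole (s+86): 86 + j1126 → |·| = √(86²+1126²) = √1275272 ≈ 1129.3, ∠ = arctan(1126/86) ≈ 85.63°
pole (s+250): 250 + j1126 → |·| = √(250²+1126²) = √1330376 ≈ 1153.4, ∠ = arctan(1126/250) ≈ 77.48°
|T| = 200 / 1.3025e+06 ≈ 0.00015355
Gain = 20 log₁₀(0.00015355) ≈ -76.28 dB

-76.3 dB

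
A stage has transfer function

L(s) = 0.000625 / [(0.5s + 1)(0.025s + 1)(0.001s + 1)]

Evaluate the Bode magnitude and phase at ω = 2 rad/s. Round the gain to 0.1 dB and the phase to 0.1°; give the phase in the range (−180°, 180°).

At ω = 2 rad/s:
pole (1 + j2·0.5) = 1 + j1 → |·| ≈ 1.4142, ∠ ≈ 45.00°
pole (1 + j2·0.025) = 1 + j0.05 → |·| ≈ 1.0012, ∠ ≈ 2.86°
pole (1 + j2·0.001) = 1 + j0.002 → |·| ≈ 1, ∠ ≈ 0.11°
|L| = 0.000625 · 1 / (1.4142 · 1.0012 · 1) ≈ 0.00044142
Gain = 20 log₁₀(0.00044142) ≈ -67.10 dB
∠L = (0°) − (45.00° + 2.86° + 0.11°) = -47.97°

-67.1 dB, -48.0°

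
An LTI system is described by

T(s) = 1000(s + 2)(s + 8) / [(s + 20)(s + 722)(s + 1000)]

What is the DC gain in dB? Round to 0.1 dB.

T(0) = 1000·2·8 / (20·722·1000) ≈ 0.001108
20 log₁₀(0.001108) ≈ -59.11 dB

-59.1 dB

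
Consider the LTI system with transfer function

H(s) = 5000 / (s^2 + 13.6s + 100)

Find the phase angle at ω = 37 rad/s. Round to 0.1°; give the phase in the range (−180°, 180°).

At s = jω = j37:
quadratic: (j37)² + 13.6·j37 + 100 = -1269 + j503.2 → |·| ≈ 1365.1, ∠ ≈ 158.37°
∠H = 0.00° − 158.37° = -158.37°

-158.4°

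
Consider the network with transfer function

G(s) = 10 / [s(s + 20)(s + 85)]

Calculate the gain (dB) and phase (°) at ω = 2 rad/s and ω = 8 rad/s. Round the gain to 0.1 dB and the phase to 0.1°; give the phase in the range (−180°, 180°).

ω = 2: -50.7 dB, -97.1°; ω = 8: -63.4 dB, -117.2°

At s = jω = j2:
pole (s+20): 20 + j2 → |·| = √(20²+2²) = √404 ≈ 20.1, ∠ = arctan(2/20) ≈ 5.71°
pole (s+85): 85 + j2 → |·| = √(85²+2²) = √7229 ≈ 85.024, ∠ = arctan(2/85) ≈ 1.35°
pole at origin: |s| = 2, ∠ = 90.00° (in denominator)
|G| = 10 / 3418 ≈ 0.0029257
Gain = 20 log₁₀(0.0029257) ≈ -50.68 dB
∠G = 0.00° − 97.06° = -97.06°

At s = jω = j8:
pole (s+20): 20 + j8 → |·| = √(20²+8²) = √464 ≈ 21.541, ∠ = arctan(8/20) ≈ 21.80°
pole (s+85): 85 + j8 → |·| = √(85²+8²) = √7289 ≈ 85.376, ∠ = arctan(8/85) ≈ 5.38°
pole at origin: |s| = 8, ∠ = 90.00° (in denominator)
|G| = 10 / 14713 ≈ 0.00067967
Gain = 20 log₁₀(0.00067967) ≈ -63.35 dB
∠G = 0.00° − 117.18° = -117.18°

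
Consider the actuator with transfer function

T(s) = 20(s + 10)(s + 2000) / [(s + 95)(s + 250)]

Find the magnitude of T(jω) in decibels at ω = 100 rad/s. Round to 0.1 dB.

At s = jω = j100:
zero (s+10): 10 + j100 → |·| = √(10²+100²) = √10100 ≈ 100.5, ∠ = arctan(100/10) ≈ 84.29°
zero (s+2000): 2000 + j100 → |·| = √(2000²+100²) = √4010000 ≈ 2002.5, ∠ = arctan(100/2000) ≈ 2.86°
pole (s+95): 95 + j100 → |·| = √(95²+100²) = √19025 ≈ 137.93, ∠ = arctan(100/95) ≈ 46.47°
pole (s+250): 250 + j100 → |·| = √(250²+100²) = √72500 ≈ 269.26, ∠ = arctan(100/250) ≈ 21.80°
|T| = 20 · 2.0125e+05 / 37139 ≈ 108.38
Gain = 20 log₁₀(108.38) ≈ 40.70 dB

40.7 dB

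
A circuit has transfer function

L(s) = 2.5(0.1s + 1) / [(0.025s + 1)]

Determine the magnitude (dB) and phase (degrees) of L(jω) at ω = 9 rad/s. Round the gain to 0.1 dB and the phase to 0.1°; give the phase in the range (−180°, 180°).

10.3 dB, 29.3°

At ω = 9 rad/s:
zero (1 + j9·0.1) = 1 + j0.9 → |·| ≈ 1.3454, ∠ ≈ 41.99°
pole (1 + j9·0.025) = 1 + j0.225 → |·| ≈ 1.025, ∠ ≈ 12.68°
|L| = 2.5 · 1.3454 / (1.025) ≈ 3.2815
Gain = 20 log₁₀(3.2815) ≈ 10.32 dB
∠L = (41.99°) − (12.68°) = 29.31°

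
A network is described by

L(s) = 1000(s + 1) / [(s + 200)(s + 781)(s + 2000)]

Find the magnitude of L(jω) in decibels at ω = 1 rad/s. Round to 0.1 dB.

At s = jω = j1:
zero (s+1): 1 + j1 → |·| = √(1²+1²) = √2 ≈ 1.4142, ∠ = arctan(1/1) ≈ 45.00°
pole (s+200): 200 + j1 → |·| = √(200²+1²) = √40001 ≈ 200, ∠ = arctan(1/200) ≈ 0.29°
pole (s+781): 781 + j1 → |·| = √(781²+1²) = √609962 ≈ 781, ∠ = arctan(1/781) ≈ 0.07°
pole (s+2000): 2000 + j1 → |·| = √(2000²+1²) = √4000001 ≈ 2000, ∠ = arctan(1/2000) ≈ 0.03°
|L| = 1000 · 1.4142 / 3.124e+08 ≈ 4.5269e-06
Gain = 20 log₁₀(4.5269e-06) ≈ -106.88 dB

-106.9 dB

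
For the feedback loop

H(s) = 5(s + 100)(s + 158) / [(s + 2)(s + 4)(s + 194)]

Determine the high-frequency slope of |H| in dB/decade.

Each pole contributes −20 dB/decade at high frequency; each zero contributes +20 dB/decade.
Net: 2 zero(s) − 3 pole(s) → -20 dB/decade.

-20 dB/decade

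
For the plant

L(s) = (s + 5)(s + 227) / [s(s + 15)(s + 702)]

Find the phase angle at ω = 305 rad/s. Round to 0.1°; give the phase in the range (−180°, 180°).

At s = jω = j305:
zero (s+5): 5 + j305 → |·| = √(5²+305²) = √93050 ≈ 305.04, ∠ = arctan(305/5) ≈ 89.06°
zero (s+227): 227 + j305 → |·| = √(227²+305²) = √144554 ≈ 380.2, ∠ = arctan(305/227) ≈ 53.34°
pole (s+15): 15 + j305 → |·| = √(15²+305²) = √93250 ≈ 305.37, ∠ = arctan(305/15) ≈ 87.18°
pole (s+702): 702 + j305 → |·| = √(702²+305²) = √585829 ≈ 765.39, ∠ = arctan(305/702) ≈ 23.48°
pole at origin: |s| = 305, ∠ = 90.00° (in denominator)
∠L = 142.40° − 200.66° = -58.26°

-58.3°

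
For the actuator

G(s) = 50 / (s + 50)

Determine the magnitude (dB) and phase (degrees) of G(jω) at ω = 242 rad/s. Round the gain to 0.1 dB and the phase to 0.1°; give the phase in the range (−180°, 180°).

Substitute s = j242:
Numerator: 50 = 50 + j0
Denominator: (j242) + 50 = 50 + j242
|N| = √(50² + 0²) ≈ 50, ∠N ≈ 0.00°
|D| = √(50² + 242²) ≈ 247.11, ∠D ≈ 78.33°
|G| = 50 / 247.11 ≈ 0.20234
Gain = 20 log₁₀(0.20234) ≈ -13.88 dB
∠G = 0.00° − 78.33° = -78.33°

-13.9 dB, -78.3°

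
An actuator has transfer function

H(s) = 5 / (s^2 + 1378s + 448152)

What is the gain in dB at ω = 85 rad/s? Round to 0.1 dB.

-99.2 dB

Substitute s = j85:
Numerator: 5 = 5 + j0
Denominator: (j85)^2 + 1378(j85) + 448152 = 440927 + j117130
|N| = √(5² + 0²) ≈ 5, ∠N ≈ 0.00°
|D| = √(440927² + 117130²) ≈ 4.5622e+05, ∠D ≈ 14.88°
|H| = 5 / 4.5622e+05 ≈ 1.096e-05
Gain = 20 log₁₀(1.096e-05) ≈ -99.20 dB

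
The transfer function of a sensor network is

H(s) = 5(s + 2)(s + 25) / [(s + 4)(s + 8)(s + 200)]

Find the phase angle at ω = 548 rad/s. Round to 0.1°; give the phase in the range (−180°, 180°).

At s = jω = j548:
zero (s+2): 2 + j548 → |·| = √(2²+548²) = √300308 ≈ 548, ∠ = arctan(548/2) ≈ 89.79°
zero (s+25): 25 + j548 → |·| = √(25²+548²) = √300929 ≈ 548.57, ∠ = arctan(548/25) ≈ 87.39°
pole (s+4): 4 + j548 → |·| = √(4²+548²) = √300320 ≈ 548.01, ∠ = arctan(548/4) ≈ 89.58°
pole (s+8): 8 + j548 → |·| = √(8²+548²) = √300368 ≈ 548.06, ∠ = arctan(548/8) ≈ 89.16°
pole (s+200): 200 + j548 → |·| = √(200²+548²) = √340304 ≈ 583.36, ∠ = arctan(548/200) ≈ 69.95°
∠H = 177.18° − 248.69° = -71.51°

-71.5°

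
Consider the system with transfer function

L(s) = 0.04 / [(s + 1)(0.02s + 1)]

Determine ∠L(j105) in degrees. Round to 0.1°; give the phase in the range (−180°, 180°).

-154.0°

At ω = 105 rad/s:
pole (1 + j105·1) = 1 + j105 → |·| ≈ 105, ∠ ≈ 89.45°
pole (1 + j105·0.02) = 1 + j2.1 → |·| ≈ 2.3259, ∠ ≈ 64.54°
∠L = (0°) − (89.45° + 64.54°) = -153.99°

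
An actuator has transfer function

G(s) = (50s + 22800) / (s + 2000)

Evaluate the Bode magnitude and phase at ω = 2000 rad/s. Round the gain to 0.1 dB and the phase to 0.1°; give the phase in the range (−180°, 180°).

31.2 dB, 32.2°

Substitute s = j2000:
Numerator: 50(j2000) + 22800 = 22800 + j100000
Denominator: (j2000) + 2000 = 2000 + j2000
|N| = √(22800² + 100000²) ≈ 1.0257e+05, ∠N ≈ 77.16°
|D| = √(2000² + 2000²) ≈ 2828.4, ∠D ≈ 45.00°
|G| = 1.0257e+05 / 2828.4 ≈ 36.264
Gain = 20 log₁₀(36.264) ≈ 31.19 dB
∠G = 77.16° − 45.00° = 32.16°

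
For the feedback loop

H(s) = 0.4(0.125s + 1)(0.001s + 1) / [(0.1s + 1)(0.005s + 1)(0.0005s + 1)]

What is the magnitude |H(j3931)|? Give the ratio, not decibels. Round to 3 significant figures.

0.0467

At ω = 3931 rad/s:
zero (1 + j3931·0.125) = 1 + j491.375 → |·| ≈ 491.38, ∠ ≈ 89.88°
zero (1 + j3931·0.001) = 1 + j3.931 → |·| ≈ 4.0562, ∠ ≈ 75.73°
pole (1 + j3931·0.1) = 1 + j393.1 → |·| ≈ 393.1, ∠ ≈ 89.85°
pole (1 + j3931·0.005) = 1 + j19.655 → |·| ≈ 19.68, ∠ ≈ 87.09°
pole (1 + j3931·0.0005) = 1 + j1.9655 → |·| ≈ 2.2053, ∠ ≈ 63.03°
|H| = 0.4 · 491.38 · 4.0562 / (393.1 · 19.68 · 2.2053) ≈ 0.046731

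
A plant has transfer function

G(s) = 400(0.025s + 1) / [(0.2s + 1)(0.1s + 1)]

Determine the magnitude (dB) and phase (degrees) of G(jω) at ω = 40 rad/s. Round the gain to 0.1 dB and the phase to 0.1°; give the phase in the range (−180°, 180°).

At ω = 40 rad/s:
zero (1 + j40·0.025) = 1 + j1 → |·| ≈ 1.4142, ∠ ≈ 45.00°
pole (1 + j40·0.2) = 1 + j8 → |·| ≈ 8.0623, ∠ ≈ 82.87°
pole (1 + j40·0.1) = 1 + j4 → |·| ≈ 4.1231, ∠ ≈ 75.96°
|G| = 400 · 1.4142 / (8.0623 · 4.1231) ≈ 17.017
Gain = 20 log₁₀(17.017) ≈ 24.62 dB
∠G = (45.00°) − (82.87° + 75.96°) = -113.83°

24.6 dB, -113.8°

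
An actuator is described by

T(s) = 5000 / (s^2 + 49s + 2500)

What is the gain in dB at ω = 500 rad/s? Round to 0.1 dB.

-33.9 dB

At s = jω = j500:
quadratic: (j500)² + 49·j500 + 2500 = -247500 + j24500 → |·| ≈ 2.4871e+05, ∠ ≈ 174.35°
|T| = 5000 / 2.4871e+05 ≈ 0.020104
Gain = 20 log₁₀(0.020104) ≈ -33.93 dB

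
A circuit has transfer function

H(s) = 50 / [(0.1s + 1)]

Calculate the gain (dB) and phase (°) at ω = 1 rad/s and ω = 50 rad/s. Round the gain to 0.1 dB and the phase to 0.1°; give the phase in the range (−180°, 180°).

At ω = 1 rad/s:
pole (1 + j1·0.1) = 1 + j0.1 → |·| ≈ 1.005, ∠ ≈ 5.71°
|H| = 50 · 1 / (1.005) ≈ 49.751
Gain = 20 log₁₀(49.751) ≈ 33.94 dB
∠H = (0°) − (5.71°) = -5.71°

At ω = 50 rad/s:
pole (1 + j50·0.1) = 1 + j5 → |·| ≈ 5.099, ∠ ≈ 78.69°
|H| = 50 · 1 / (5.099) ≈ 9.8058
Gain = 20 log₁₀(9.8058) ≈ 19.83 dB
∠H = (0°) − (78.69°) = -78.69°

ω = 1: 33.9 dB, -5.7°; ω = 50: 19.8 dB, -78.7°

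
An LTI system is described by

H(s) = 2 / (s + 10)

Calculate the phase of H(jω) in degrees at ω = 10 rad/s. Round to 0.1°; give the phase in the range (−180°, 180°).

At s = jω = j10:
pole (s+10): 10 + j10 → |·| = √(10²+10²) = √200 ≈ 14.142, ∠ = arctan(10/10) ≈ 45.00°
∠H = 0.00° − 45.00° = -45.00°

-45.0°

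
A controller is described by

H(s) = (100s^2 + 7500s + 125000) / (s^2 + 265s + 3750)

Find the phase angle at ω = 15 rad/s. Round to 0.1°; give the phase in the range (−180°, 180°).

-0.8°

Substitute s = j15:
Numerator: 100(j15)^2 + 7500(j15) + 125000 = 102500 + j112500
Denominator: (j15)^2 + 265(j15) + 3750 = 3525 + j3975
|N| = √(102500² + 112500²) ≈ 1.5219e+05, ∠N ≈ 47.66°
|D| = √(3525² + 3975²) ≈ 5312.8, ∠D ≈ 48.43°
∠H = 47.66° − 48.43° = -0.77°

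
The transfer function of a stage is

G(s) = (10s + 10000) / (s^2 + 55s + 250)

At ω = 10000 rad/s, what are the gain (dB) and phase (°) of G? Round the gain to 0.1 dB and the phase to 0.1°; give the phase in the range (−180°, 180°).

-60.0 dB, -95.4°

Substitute s = j10000:
Numerator: 10(j10000) + 10000 = 10000 + j100000
Denominator: (j10000)^2 + 55(j10000) + 250 = -99999750 + j550000
|N| = √(10000² + 100000²) ≈ 1.005e+05, ∠N ≈ 84.29°
|D| = √(99999750² + 550000²) ≈ 1e+08, ∠D ≈ 179.68°
|G| = 1.005e+05 / 1e+08 ≈ 0.001005
Gain = 20 log₁₀(0.001005) ≈ -59.96 dB
∠G = 84.29° − 179.68° = -95.39°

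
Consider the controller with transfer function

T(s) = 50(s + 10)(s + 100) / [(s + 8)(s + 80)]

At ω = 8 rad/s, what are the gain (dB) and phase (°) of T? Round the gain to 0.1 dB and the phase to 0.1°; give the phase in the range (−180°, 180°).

37.0 dB, -7.5°

At s = jω = j8:
zero (s+10): 10 + j8 → |·| = √(10²+8²) = √164 ≈ 12.806, ∠ = arctan(8/10) ≈ 38.66°
zero (s+100): 100 + j8 → |·| = √(100²+8²) = √10064 ≈ 100.32, ∠ = arctan(8/100) ≈ 4.57°
pole (s+8): 8 + j8 → |·| = √(8²+8²) = √128 ≈ 11.314, ∠ = arctan(8/8) ≈ 45.00°
pole (s+80): 80 + j8 → |·| = √(80²+8²) = √6464 ≈ 80.399, ∠ = arctan(8/80) ≈ 5.71°
|T| = 50 · 1284.7 / 909.63 ≈ 70.617
Gain = 20 log₁₀(70.617) ≈ 36.98 dB
∠T = 43.23° − 50.71° = -7.48°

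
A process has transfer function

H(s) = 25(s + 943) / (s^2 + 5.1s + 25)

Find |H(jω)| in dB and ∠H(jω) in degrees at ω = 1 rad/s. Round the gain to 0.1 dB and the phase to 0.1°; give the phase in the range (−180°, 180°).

59.7 dB, -11.9°

At s = jω = j1:
zero (s+943): 943 + j1 → |·| = √(943²+1²) = √889250 ≈ 943, ∠ = arctan(1/943) ≈ 0.06°
quadratic: (j1)² + 5.1·j1 + 25 = 24 + j5.1 → |·| ≈ 24.536, ∠ ≈ 12.00°
|H| = 25 · 943 / 24.536 ≈ 960.83
Gain = 20 log₁₀(960.83) ≈ 59.65 dB
∠H = 0.06° − 12.00° = -11.94°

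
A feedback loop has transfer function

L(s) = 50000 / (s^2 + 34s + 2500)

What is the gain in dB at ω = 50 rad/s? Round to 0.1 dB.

29.4 dB

At s = jω = j50:
quadratic: (j50)² + 34·j50 + 2500 = 0 + j1700 → |·| ≈ 1700, ∠ ≈ 90.00°
|L| = 50000 / 1700 ≈ 29.412
Gain = 20 log₁₀(29.412) ≈ 29.37 dB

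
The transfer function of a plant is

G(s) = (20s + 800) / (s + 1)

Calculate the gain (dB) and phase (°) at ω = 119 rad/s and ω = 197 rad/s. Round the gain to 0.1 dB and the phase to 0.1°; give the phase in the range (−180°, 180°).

Substitute s = j119:
Numerator: 20(j119) + 800 = 800 + j2380
Denominator: (j119) + 1 = 1 + j119
|N| = √(800² + 2380²) ≈ 2510.9, ∠N ≈ 71.42°
|D| = √(1² + 119²) ≈ 119, ∠D ≈ 89.52°
|G| = 2510.9 / 119 ≈ 21.1
Gain = 20 log₁₀(21.1) ≈ 26.49 dB
∠G = 71.42° − 89.52° = -18.10°

Substitute s = j197:
Numerator: 20(j197) + 800 = 800 + j3940
Denominator: (j197) + 1 = 1 + j197
|N| = √(800² + 3940²) ≈ 4020.4, ∠N ≈ 78.52°
|D| = √(1² + 197²) ≈ 197, ∠D ≈ 89.71°
|G| = 4020.4 / 197 ≈ 20.408
Gain = 20 log₁₀(20.408) ≈ 26.20 dB
∠G = 78.52° − 89.71° = -11.19°

ω = 119: 26.5 dB, -18.1°; ω = 197: 26.2 dB, -11.2°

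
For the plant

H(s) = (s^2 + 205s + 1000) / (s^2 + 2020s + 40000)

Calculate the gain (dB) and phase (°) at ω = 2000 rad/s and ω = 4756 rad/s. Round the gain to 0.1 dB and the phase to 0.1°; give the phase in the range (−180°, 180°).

Substitute s = j2000:
Numerator: (j2000)^2 + 205(j2000) + 1000 = -3999000 + j410000
Denominator: (j2000)^2 + 2020(j2000) + 40000 = -3960000 + j4040000
|N| = √(3999000² + 410000²) ≈ 4.02e+06, ∠N ≈ 174.15°
|D| = √(3960000² + 4040000²) ≈ 5.6571e+06, ∠D ≈ 134.43°
|H| = 4.02e+06 / 5.6571e+06 ≈ 0.71061
Gain = 20 log₁₀(0.71061) ≈ -2.97 dB
∠H = 174.15° − 134.43° = 39.72°

Substitute s = j4756:
Numerator: (j4756)^2 + 205(j4756) + 1000 = -22618536 + j974980
Denominator: (j4756)^2 + 2020(j4756) + 40000 = -22579536 + j9607120
|N| = √(22618536² + 974980²) ≈ 2.264e+07, ∠N ≈ 177.53°
|D| = √(22579536² + 9607120²) ≈ 2.4538e+07, ∠D ≈ 156.95°
|H| = 2.264e+07 / 2.4538e+07 ≈ 0.92265
Gain = 20 log₁₀(0.92265) ≈ -0.70 dB
∠H = 177.53° − 156.95° = 20.58°

ω = 2000: -3.0 dB, 39.7°; ω = 4756: -0.7 dB, 20.6°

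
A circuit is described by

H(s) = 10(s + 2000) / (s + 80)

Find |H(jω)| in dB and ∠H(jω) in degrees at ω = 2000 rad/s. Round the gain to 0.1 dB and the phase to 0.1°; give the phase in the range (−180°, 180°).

At s = jω = j2000:
zero (s+2000): 2000 + j2000 → |·| = √(2000²+2000²) = √8000000 ≈ 2828.4, ∠ = arctan(2000/2000) ≈ 45.00°
pole (s+80): 80 + j2000 → |·| = √(80²+2000²) = √4006400 ≈ 2001.6, ∠ = arctan(2000/80) ≈ 87.71°
|H| = 10 · 2828.4 / 2001.6 ≈ 14.131
Gain = 20 log₁₀(14.131) ≈ 23.00 dB
∠H = 45.00° − 87.71° = -42.71°

23.0 dB, -42.7°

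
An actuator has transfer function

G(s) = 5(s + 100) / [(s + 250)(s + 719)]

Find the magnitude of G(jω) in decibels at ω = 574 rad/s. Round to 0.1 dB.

At s = jω = j574:
zero (s+100): 100 + j574 → |·| = √(100²+574²) = √339476 ≈ 582.65, ∠ = arctan(574/100) ≈ 80.12°
pole (s+250): 250 + j574 → |·| = √(250²+574²) = √391976 ≈ 626.08, ∠ = arctan(574/250) ≈ 66.46°
pole (s+719): 719 + j574 → |·| = √(719²+574²) = √846437 ≈ 920.02, ∠ = arctan(574/719) ≈ 38.60°
|G| = 5 · 582.65 / 5.7601e+05 ≈ 0.0050576
Gain = 20 log₁₀(0.0050576) ≈ -45.92 dB

-45.9 dB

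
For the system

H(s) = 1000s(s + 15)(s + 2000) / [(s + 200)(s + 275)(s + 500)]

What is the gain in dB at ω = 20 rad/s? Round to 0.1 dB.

31.1 dB

At s = jω = j20:
zero (s+15): 15 + j20 → |·| = √(15²+20²) = √625 ≈ 25, ∠ = arctan(20/15) ≈ 53.13°
zero (s+2000): 2000 + j20 → |·| = √(2000²+20²) = √4000400 ≈ 2000.1, ∠ = arctan(20/2000) ≈ 0.57°
zero at origin: s = j20 → |·| = 20, ∠ = 90.00°
pole (s+200): 200 + j20 → |·| = √(200²+20²) = √40400 ≈ 201, ∠ = arctan(20/200) ≈ 5.71°
pole (s+275): 275 + j20 → |·| = √(275²+20²) = √76025 ≈ 275.73, ∠ = arctan(20/275) ≈ 4.16°
pole (s+500): 500 + j20 → |·| = √(500²+20²) = √250400 ≈ 500.4, ∠ = arctan(20/500) ≈ 2.29°
|H| = 1000 · 1e+06 / 2.7733e+07 ≈ 36.058
Gain = 20 log₁₀(36.058) ≈ 31.14 dB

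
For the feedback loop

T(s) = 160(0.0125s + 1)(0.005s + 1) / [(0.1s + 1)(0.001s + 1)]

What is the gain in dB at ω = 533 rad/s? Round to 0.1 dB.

34.1 dB

At ω = 533 rad/s:
zero (1 + j533·0.0125) = 1 + j6.6625 → |·| ≈ 6.7371, ∠ ≈ 81.46°
zero (1 + j533·0.005) = 1 + j2.665 → |·| ≈ 2.8464, ∠ ≈ 69.43°
pole (1 + j533·0.1) = 1 + j53.3 → |·| ≈ 53.309, ∠ ≈ 88.93°
pole (1 + j533·0.001) = 1 + j0.533 → |·| ≈ 1.1332, ∠ ≈ 28.06°
|T| = 160 · 6.7371 · 2.8464 / (53.309 · 1.1332) ≈ 50.79
Gain = 20 log₁₀(50.79) ≈ 34.12 dB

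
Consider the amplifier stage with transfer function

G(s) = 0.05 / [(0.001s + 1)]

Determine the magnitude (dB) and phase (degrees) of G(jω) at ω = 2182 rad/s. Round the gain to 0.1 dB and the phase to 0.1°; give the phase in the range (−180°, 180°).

-33.6 dB, -65.4°

At ω = 2182 rad/s:
pole (1 + j2182·0.001) = 1 + j2.182 → |·| ≈ 2.4002, ∠ ≈ 65.38°
|G| = 0.05 · 1 / (2.4002) ≈ 0.020832
Gain = 20 log₁₀(0.020832) ≈ -33.63 dB
∠G = (0°) − (65.38°) = -65.38°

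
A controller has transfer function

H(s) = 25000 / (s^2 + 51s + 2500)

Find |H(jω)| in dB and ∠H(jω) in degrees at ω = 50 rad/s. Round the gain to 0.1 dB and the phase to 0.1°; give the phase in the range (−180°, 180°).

19.8 dB, -90.0°

At s = jω = j50:
quadratic: (j50)² + 51·j50 + 2500 = 0 + j2550 → |·| ≈ 2550, ∠ ≈ 90.00°
|H| = 25000 / 2550 ≈ 9.8039
Gain = 20 log₁₀(9.8039) ≈ 19.83 dB
∠H = 0.00° − 90.00° = -90.00°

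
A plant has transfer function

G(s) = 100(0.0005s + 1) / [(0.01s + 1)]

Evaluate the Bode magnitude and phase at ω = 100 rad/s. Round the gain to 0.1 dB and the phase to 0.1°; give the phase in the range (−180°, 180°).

37.0 dB, -42.1°

At ω = 100 rad/s:
zero (1 + j100·0.0005) = 1 + j0.05 → |·| ≈ 1.0012, ∠ ≈ 2.86°
pole (1 + j100·0.01) = 1 + j1 → |·| ≈ 1.4142, ∠ ≈ 45.00°
|G| = 100 · 1.0012 / (1.4142) ≈ 70.796
Gain = 20 log₁₀(70.796) ≈ 37.00 dB
∠G = (2.86°) − (45.00°) = -42.14°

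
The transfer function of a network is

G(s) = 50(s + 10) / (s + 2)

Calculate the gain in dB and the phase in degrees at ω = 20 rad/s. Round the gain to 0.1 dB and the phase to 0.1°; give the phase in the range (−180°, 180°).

At s = jω = j20:
zero (s+10): 10 + j20 → |·| = √(10²+20²) = √500 ≈ 22.361, ∠ = arctan(20/10) ≈ 63.43°
pole (s+2): 2 + j20 → |·| = √(2²+20²) = √404 ≈ 20.1, ∠ = arctan(20/2) ≈ 84.29°
|G| = 50 · 22.361 / 20.1 ≈ 55.624
Gain = 20 log₁₀(55.624) ≈ 34.91 dB
∠G = 63.43° − 84.29° = -20.86°

34.9 dB, -20.9°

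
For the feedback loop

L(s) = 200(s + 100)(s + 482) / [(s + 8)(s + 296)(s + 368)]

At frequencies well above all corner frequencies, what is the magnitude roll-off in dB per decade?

Each pole contributes −20 dB/decade at high frequency; each zero contributes +20 dB/decade.
Net: 2 zero(s) − 3 pole(s) → -20 dB/decade.

-20 dB/decade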